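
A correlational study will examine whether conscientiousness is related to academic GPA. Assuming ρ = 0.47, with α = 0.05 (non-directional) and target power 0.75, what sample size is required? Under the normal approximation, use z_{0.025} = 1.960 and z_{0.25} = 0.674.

n = 30

Fisher's z: C = ½·ln((1+r)/(1−r)) = ½·ln(2.7736) = 0.5101.
n = ((z_{α/2} + z_β)/C)² + 3.
(1.960 + 0.674) / 0.5101 = 2.634 / 0.5101 = 5.164.
n = 5.164² + 3 = 26.66 + 3 = 29.7.
Round up.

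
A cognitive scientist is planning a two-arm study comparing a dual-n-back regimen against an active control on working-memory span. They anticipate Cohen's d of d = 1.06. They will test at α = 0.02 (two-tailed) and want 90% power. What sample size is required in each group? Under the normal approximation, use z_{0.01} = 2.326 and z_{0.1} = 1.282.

n = 24 per group

For two independent groups with equal n: n = 2·((z_{α/2} + z_β) / d)².
z_{α/2} + z_β = 2.326 + 1.282 = 3.608.
n = 2 × (3.608 / 1.06)² = 2 × 3.404² = 2 × 11.59 = 23.2.
Round up to the next whole participant.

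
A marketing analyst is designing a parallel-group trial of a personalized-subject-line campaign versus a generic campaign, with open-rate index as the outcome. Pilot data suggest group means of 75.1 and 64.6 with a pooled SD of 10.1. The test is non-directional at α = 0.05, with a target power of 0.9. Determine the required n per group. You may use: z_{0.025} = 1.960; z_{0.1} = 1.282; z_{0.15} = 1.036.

n = 20 per group

Cohen's d = |M₁ − M₂| / SD_pooled = |75.1 − 64.6| / 10.1 = 10.5 / 10.1 = 1.040.
For two independent groups with equal n: n = 2·((z_{α/2} + z_β) / d)².
z_{α/2} + z_β = 1.960 + 1.282 = 3.242.
n = 2 × (3.242 / 1.040)² = 2 × 3.117² = 2 × 9.72 = 19.4.
Round up to the next whole participant.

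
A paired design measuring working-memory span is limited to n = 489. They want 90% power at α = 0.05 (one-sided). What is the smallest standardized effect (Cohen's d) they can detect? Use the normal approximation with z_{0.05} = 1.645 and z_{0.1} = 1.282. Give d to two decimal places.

For a single sample (or paired design) of n = 489: d_min = (z_{α} + z_β)/√n.
z-sum = 1.645 + 1.282 = 2.927.
d_min = 2.927 / √489 = 2.927 / 22.113 = 0.132.

d_min ≈ 0.13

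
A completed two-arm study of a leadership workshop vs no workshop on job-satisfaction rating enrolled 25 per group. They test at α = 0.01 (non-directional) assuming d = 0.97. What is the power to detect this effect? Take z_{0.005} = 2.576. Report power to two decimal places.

power ≈ 0.80

For two equal groups, power = Φ(d·√(n/2) − z_{α/2}).
d·√(n/2) = 0.97 × √(25/2) = 0.97 × 3.536 = 3.429.
z_β = 3.429 − 2.576 = 0.853.
Power = Φ(0.853) = 0.803.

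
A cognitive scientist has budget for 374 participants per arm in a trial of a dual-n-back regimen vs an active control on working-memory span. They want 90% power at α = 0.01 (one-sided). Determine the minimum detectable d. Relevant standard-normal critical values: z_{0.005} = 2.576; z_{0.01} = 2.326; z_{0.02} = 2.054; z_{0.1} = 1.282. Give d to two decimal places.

d_min ≈ 0.26

For two independent groups of n = 374 each: d_min = (z_{α} + z_β)·√(2/n).
z-sum = 2.326 + 1.282 = 3.608.
d_min = 3.608 × √(2/374) = 3.608 × 0.0731 = 0.264.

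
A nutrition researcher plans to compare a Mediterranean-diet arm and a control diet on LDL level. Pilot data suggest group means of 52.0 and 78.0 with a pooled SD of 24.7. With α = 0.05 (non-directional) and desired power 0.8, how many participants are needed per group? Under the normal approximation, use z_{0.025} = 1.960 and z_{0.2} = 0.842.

n = 15 per group

Cohen's d = |M₁ − M₂| / SD_pooled = |52.0 − 78.0| / 24.7 = 26.0 / 24.7 = 1.053.
For two independent groups with equal n: n = 2·((z_{α/2} + z_β) / d)².
z_{α/2} + z_β = 1.960 + 0.842 = 2.802.
n = 2 × (2.802 / 1.053)² = 2 × 2.661² = 2 × 7.08 = 14.2.
Round up to the next whole participant.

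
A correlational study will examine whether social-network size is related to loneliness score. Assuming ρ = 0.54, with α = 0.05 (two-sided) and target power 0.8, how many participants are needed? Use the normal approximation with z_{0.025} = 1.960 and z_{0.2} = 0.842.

n = 25

Fisher's z: C = ½·ln((1+r)/(1−r)) = ½·ln(3.3478) = 0.6042.
n = ((z_{α/2} + z_β)/C)² + 3.
(1.960 + 0.842) / 0.6042 = 2.802 / 0.6042 = 4.638.
n = 4.638² + 3 = 21.51 + 3 = 24.5.
Round up.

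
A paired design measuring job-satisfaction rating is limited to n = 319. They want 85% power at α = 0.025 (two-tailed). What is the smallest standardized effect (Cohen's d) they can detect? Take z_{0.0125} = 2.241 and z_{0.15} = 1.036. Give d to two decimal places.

d_min ≈ 0.18

For a single sample (or paired design) of n = 319: d_min = (z_{α/2} + z_β)/√n.
z-sum = 2.241 + 1.036 = 3.277.
d_min = 3.277 / √319 = 3.277 / 17.861 = 0.183.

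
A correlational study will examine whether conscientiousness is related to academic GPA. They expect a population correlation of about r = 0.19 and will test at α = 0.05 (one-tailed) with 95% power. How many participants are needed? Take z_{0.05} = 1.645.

Fisher's z: C = ½·ln((1+r)/(1−r)) = ½·ln(1.4691) = 0.1923.
n = ((z_{α} + z_β)/C)² + 3.
(1.645 + 1.645) / 0.1923 = 3.290 / 0.1923 = 17.109.
n = 17.109² + 3 = 292.71 + 3 = 295.7.
Round up.

n = 296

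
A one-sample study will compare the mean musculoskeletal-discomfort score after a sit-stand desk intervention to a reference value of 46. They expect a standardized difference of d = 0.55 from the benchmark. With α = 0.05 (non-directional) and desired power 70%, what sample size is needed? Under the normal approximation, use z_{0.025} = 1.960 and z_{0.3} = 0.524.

n = 21

For a one-sample test: n = ((z_{α/2} + z_β) / d)².
z_{α/2} + z_β = 1.960 + 0.524 = 2.484.
n = (2.484 / 0.55)² = 4.516² = 20.40.
Round up.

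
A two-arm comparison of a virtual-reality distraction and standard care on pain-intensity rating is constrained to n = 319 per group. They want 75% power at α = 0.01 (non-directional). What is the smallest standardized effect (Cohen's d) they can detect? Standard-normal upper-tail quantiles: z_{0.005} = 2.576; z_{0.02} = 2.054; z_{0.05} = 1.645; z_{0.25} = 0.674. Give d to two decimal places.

For two independent groups of n = 319 each: d_min = (z_{α/2} + z_β)·√(2/n).
z-sum = 2.576 + 0.674 = 3.250.
d_min = 3.250 × √(2/319) = 3.250 × 0.0792 = 0.257.

d_min ≈ 0.26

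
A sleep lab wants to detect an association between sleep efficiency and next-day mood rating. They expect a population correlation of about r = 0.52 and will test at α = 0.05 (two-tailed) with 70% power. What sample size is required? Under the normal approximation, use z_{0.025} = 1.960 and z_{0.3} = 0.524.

Fisher's z: C = ½·ln((1+r)/(1−r)) = ½·ln(3.1667) = 0.5763.
n = ((z_{α/2} + z_β)/C)² + 3.
(1.960 + 0.524) / 0.5763 = 2.484 / 0.5763 = 4.310.
n = 4.310² + 3 = 18.58 + 3 = 21.6.
Round up.

n = 22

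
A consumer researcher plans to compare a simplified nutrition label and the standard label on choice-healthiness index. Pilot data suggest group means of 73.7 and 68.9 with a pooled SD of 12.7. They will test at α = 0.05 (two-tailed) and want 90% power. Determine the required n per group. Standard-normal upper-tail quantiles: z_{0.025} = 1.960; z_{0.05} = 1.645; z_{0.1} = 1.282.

Cohen's d = |M₁ − M₂| / SD_pooled = |73.7 − 68.9| / 12.7 = 4.8 / 12.7 = 0.378.
For two independent groups with equal n: n = 2·((z_{α/2} + z_β) / d)².
z_{α/2} + z_β = 1.960 + 1.282 = 3.242.
n = 2 × (3.242 / 0.378)² = 2 × 8.577² = 2 × 73.56 = 147.1.
Round up to the next whole participant.

n = 148 per group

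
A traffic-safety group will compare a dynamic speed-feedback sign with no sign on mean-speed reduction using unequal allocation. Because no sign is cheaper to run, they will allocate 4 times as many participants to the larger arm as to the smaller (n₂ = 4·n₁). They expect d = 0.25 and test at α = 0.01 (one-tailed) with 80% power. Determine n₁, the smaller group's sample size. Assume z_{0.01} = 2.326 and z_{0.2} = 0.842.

n₁ = 201

With allocation ratio k = n₂/n₁ = 4, Var(x̄₁−x̄₂) = σ²(1/n₁ + 1/(k·n₁)) = σ²·(k+1)/(k·n₁).
So n₁ = (1 + 1/k)·((z_{α} + z_β)/d)² = 1.250 × (3.168/0.25)².
n₁ = 1.250 × 160.58 = 200.7.
Round up: n₁ = 201, giving n₂ = 4 × 201 = 804.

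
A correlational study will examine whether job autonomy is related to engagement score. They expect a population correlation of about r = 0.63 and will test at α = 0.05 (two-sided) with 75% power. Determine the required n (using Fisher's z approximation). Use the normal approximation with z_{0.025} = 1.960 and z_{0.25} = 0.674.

Fisher's z: C = ½·ln((1+r)/(1−r)) = ½·ln(4.4054) = 0.7414.
n = ((z_{α/2} + z_β)/C)² + 3.
(1.960 + 0.674) / 0.7414 = 2.634 / 0.7414 = 3.553.
n = 3.553² + 3 = 12.62 + 3 = 15.6.
Round up.

n = 16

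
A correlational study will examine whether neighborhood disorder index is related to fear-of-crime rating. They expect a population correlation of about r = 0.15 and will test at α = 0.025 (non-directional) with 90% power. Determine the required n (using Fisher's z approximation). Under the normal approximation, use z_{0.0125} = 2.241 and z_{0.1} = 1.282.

n = 547

Fisher's z: C = ½·ln((1+r)/(1−r)) = ½·ln(1.3529) = 0.1511.
n = ((z_{α/2} + z_β)/C)² + 3.
(2.241 + 1.282) / 0.1511 = 3.523 / 0.1511 = 23.316.
n = 23.316² + 3 = 543.62 + 3 = 546.6.
Round up.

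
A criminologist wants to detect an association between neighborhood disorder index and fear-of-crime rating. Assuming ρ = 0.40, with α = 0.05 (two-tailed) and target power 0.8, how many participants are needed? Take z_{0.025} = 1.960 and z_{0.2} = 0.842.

n = 47

Fisher's z: C = ½·ln((1+r)/(1−r)) = ½·ln(2.3333) = 0.4236.
n = ((z_{α/2} + z_β)/C)² + 3.
(1.960 + 0.842) / 0.4236 = 2.802 / 0.4236 = 6.615.
n = 6.615² + 3 = 43.75 + 3 = 46.8.
Round up.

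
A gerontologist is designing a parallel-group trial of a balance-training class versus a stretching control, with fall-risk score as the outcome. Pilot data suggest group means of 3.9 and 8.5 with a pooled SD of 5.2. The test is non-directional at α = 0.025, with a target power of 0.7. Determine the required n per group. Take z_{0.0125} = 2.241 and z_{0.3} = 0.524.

Cohen's d = |M₁ − M₂| / SD_pooled = |3.9 − 8.5| / 5.2 = 4.6 / 5.2 = 0.885.
For two independent groups with equal n: n = 2·((z_{α/2} + z_β) / d)².
z_{α/2} + z_β = 2.241 + 0.524 = 2.765.
n = 2 × (2.765 / 0.885)² = 2 × 3.124² = 2 × 9.76 = 19.5.
Round up to the next whole participant.

n = 20 per group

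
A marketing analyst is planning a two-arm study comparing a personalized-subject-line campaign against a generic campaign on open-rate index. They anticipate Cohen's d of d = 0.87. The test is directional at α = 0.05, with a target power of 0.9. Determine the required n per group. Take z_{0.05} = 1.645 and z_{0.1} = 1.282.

For two independent groups with equal n: n = 2·((z_{α} + z_β) / d)².
z_{α} + z_β = 1.645 + 1.282 = 2.927.
n = 2 × (2.927 / 0.87)² = 2 × 3.364² = 2 × 11.32 = 22.6.
Round up to the next whole participant.

n = 23 per group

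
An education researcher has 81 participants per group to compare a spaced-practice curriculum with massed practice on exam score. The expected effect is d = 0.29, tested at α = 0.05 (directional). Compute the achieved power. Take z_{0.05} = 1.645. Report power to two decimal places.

power ≈ 0.58

For two equal groups, power = Φ(d·√(n/2) − z_{α}).
d·√(n/2) = 0.29 × √(81/2) = 0.29 × 6.364 = 1.846.
z_β = 1.846 − 1.645 = 0.201.
Power = Φ(0.201) = 0.579.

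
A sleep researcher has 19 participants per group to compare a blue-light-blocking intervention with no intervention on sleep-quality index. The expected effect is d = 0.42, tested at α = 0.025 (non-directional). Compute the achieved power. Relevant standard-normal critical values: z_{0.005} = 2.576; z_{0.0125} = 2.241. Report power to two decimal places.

For two equal groups, power = Φ(d·√(n/2) − z_{α/2}).
d·√(n/2) = 0.42 × √(19/2) = 0.42 × 3.082 = 1.295.
z_β = 1.295 − 2.241 = -0.946.
Power = Φ(-0.946) = 0.172.

power ≈ 0.17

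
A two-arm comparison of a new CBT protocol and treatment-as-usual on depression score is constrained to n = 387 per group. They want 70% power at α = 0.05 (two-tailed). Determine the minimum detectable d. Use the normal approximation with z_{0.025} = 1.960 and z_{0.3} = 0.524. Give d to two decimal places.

For two independent groups of n = 387 each: d_min = (z_{α/2} + z_β)·√(2/n).
z-sum = 1.960 + 0.524 = 2.484.
d_min = 2.484 × √(2/387) = 2.484 × 0.0719 = 0.179.

d_min ≈ 0.18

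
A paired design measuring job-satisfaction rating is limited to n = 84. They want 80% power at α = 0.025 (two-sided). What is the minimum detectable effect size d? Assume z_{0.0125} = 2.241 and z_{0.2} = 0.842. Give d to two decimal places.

d_min ≈ 0.34

For a single sample (or paired design) of n = 84: d_min = (z_{α/2} + z_β)/√n.
z-sum = 2.241 + 0.842 = 3.083.
d_min = 3.083 / √84 = 3.083 / 9.165 = 0.336.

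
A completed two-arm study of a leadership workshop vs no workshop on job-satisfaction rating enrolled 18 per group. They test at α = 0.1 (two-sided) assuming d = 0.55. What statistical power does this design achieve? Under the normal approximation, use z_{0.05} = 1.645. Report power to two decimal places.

For two equal groups, power = Φ(d·√(n/2) − z_{α/2}).
d·√(n/2) = 0.55 × √(18/2) = 0.55 × 3.000 = 1.650.
z_β = 1.650 − 1.645 = 0.005.
Power = Φ(0.005) = 0.502.

power ≈ 0.50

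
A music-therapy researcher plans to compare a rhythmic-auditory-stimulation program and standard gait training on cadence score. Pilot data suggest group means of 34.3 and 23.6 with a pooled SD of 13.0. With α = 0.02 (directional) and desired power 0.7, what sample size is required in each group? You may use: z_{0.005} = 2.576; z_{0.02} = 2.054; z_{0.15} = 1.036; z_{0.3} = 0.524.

Cohen's d = |M₁ − M₂| / SD_pooled = |34.3 − 23.6| / 13.0 = 10.7 / 13.0 = 0.823.
For two independent groups with equal n: n = 2·((z_{α} + z_β) / d)².
z_{α} + z_β = 2.054 + 0.524 = 2.578.
n = 2 × (2.578 / 0.823)² = 2 × 3.132² = 2 × 9.81 = 19.6.
Round up to the next whole participant.

n = 20 per group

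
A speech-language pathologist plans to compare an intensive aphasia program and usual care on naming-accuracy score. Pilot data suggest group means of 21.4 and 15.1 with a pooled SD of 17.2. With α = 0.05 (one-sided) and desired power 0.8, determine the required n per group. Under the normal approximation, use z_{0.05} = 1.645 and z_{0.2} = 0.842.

Cohen's d = |M₁ − M₂| / SD_pooled = |21.4 − 15.1| / 17.2 = 6.3 / 17.2 = 0.366.
For two independent groups with equal n: n = 2·((z_{α} + z_β) / d)².
z_{α} + z_β = 1.645 + 0.842 = 2.487.
n = 2 × (2.487 / 0.366)² = 2 × 6.795² = 2 × 46.17 = 92.3.
Round up to the next whole participant.

n = 93 per group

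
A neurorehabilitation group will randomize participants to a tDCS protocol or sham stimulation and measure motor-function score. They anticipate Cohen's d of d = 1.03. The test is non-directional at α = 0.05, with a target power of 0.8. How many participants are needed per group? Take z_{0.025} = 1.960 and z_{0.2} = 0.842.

For two independent groups with equal n: n = 2·((z_{α/2} + z_β) / d)².
z_{α/2} + z_β = 1.960 + 0.842 = 2.802.
n = 2 × (2.802 / 1.03)² = 2 × 2.720² = 2 × 7.40 = 14.8.
Round up to the next whole participant.

n = 15 per group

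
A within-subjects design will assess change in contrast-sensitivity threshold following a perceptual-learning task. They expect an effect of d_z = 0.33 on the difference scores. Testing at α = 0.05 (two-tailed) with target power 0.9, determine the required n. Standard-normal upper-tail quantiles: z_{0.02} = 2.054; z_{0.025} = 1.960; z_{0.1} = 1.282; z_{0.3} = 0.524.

For a paired (one-sample on differences) test: n = ((z_{α/2} + z_β) / d)².
z_{α/2} + z_β = 1.960 + 1.282 = 3.242.
n = (3.242 / 0.33)² = 9.824² = 96.52.
Round up.

n = 97 pairs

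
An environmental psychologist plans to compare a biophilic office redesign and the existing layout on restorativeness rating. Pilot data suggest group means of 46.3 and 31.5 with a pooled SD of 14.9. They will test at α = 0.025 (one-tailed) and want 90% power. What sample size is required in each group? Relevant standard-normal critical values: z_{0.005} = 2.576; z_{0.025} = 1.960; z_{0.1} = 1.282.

n = 22 per group

Cohen's d = |M₁ − M₂| / SD_pooled = |46.3 − 31.5| / 14.9 = 14.8 / 14.9 = 0.993.
For two independent groups with equal n: n = 2·((z_{α} + z_β) / d)².
z_{α} + z_β = 1.960 + 1.282 = 3.242.
n = 2 × (3.242 / 0.993)² = 2 × 3.265² = 2 × 10.66 = 21.3.
Round up to the next whole participant.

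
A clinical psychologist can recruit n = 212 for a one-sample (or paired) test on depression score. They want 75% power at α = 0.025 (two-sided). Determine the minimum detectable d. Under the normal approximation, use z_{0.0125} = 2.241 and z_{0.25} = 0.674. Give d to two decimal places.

d_min ≈ 0.20

For a single sample (or paired design) of n = 212: d_min = (z_{α/2} + z_β)/√n.
z-sum = 2.241 + 0.674 = 2.915.
d_min = 2.915 / √212 = 2.915 / 14.560 = 0.200.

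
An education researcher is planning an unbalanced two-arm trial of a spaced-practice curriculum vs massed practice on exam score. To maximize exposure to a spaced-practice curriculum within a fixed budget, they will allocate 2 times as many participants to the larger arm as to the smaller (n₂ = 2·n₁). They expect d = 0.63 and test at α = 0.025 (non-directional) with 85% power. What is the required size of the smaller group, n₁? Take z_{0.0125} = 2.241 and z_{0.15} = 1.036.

n₁ = 41

With allocation ratio k = n₂/n₁ = 2, Var(x̄₁−x̄₂) = σ²(1/n₁ + 1/(k·n₁)) = σ²·(k+1)/(k·n₁).
So n₁ = (1 + 1/k)·((z_{α/2} + z_β)/d)² = 1.500 × (3.277/0.63)².
n₁ = 1.500 × 27.06 = 40.6.
Round up: n₁ = 41, giving n₂ = 2 × 41 = 82.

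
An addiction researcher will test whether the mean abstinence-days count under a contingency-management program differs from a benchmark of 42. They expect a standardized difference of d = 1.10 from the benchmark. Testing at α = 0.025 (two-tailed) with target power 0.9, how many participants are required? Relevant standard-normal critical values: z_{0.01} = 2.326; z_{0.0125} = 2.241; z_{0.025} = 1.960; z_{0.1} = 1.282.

For a one-sample test: n = ((z_{α/2} + z_β) / d)².
z_{α/2} + z_β = 2.241 + 1.282 = 3.523.
n = (3.523 / 1.10)² = 3.203² = 10.26.
Round up.

n = 11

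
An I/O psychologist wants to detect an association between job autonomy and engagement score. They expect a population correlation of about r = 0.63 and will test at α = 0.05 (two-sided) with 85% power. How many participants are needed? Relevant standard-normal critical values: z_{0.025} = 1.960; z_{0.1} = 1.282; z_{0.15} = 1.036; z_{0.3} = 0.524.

Fisher's z: C = ½·ln((1+r)/(1−r)) = ½·ln(4.4054) = 0.7414.
n = ((z_{α/2} + z_β)/C)² + 3.
(1.960 + 1.036) / 0.7414 = 2.996 / 0.7414 = 4.041.
n = 4.041² + 3 = 16.33 + 3 = 19.3.
Round up.

n = 20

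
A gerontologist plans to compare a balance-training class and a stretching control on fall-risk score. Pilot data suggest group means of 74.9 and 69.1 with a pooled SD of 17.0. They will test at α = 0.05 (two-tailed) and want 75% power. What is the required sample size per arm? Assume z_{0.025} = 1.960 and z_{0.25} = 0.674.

n = 120 per group

Cohen's d = |M₁ − M₂| / SD_pooled = |74.9 − 69.1| / 17.0 = 5.8 / 17.0 = 0.341.
For two independent groups with equal n: n = 2·((z_{α/2} + z_β) / d)².
z_{α/2} + z_β = 1.960 + 0.674 = 2.634.
n = 2 × (2.634 / 0.341)² = 2 × 7.724² = 2 × 59.67 = 119.3.
Round up to the next whole participant.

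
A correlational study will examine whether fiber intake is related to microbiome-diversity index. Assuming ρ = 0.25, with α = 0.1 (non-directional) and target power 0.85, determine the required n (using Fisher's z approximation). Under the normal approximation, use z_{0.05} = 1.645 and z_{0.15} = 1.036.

n = 114

Fisher's z: C = ½·ln((1+r)/(1−r)) = ½·ln(1.6667) = 0.2554.
n = ((z_{α/2} + z_β)/C)² + 3.
(1.645 + 1.036) / 0.2554 = 2.681 / 0.2554 = 10.497.
n = 10.497² + 3 = 110.19 + 3 = 113.2.
Round up.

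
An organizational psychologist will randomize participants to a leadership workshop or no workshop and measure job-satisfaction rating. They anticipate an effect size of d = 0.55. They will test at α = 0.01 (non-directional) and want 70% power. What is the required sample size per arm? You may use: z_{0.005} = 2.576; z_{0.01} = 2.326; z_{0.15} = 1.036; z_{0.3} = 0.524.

n = 64 per group

For two independent groups with equal n: n = 2·((z_{α/2} + z_β) / d)².
z_{α/2} + z_β = 2.576 + 0.524 = 3.100.
n = 2 × (3.100 / 0.55)² = 2 × 5.636² = 2 × 31.77 = 63.5.
Round up to the next whole participant.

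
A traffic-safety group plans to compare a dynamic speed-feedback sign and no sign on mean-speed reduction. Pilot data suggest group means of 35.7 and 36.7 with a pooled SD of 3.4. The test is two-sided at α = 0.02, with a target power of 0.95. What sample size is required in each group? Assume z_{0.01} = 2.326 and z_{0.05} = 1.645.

n = 365 per group

Cohen's d = |M₁ − M₂| / SD_pooled = |35.7 − 36.7| / 3.4 = 1.0 / 3.4 = 0.294.
For two independent groups with equal n: n = 2·((z_{α/2} + z_β) / d)².
z_{α/2} + z_β = 2.326 + 1.645 = 3.971.
n = 2 × (3.971 / 0.294)² = 2 × 13.507² = 2 × 182.43 = 364.9.
Round up to the next whole participant.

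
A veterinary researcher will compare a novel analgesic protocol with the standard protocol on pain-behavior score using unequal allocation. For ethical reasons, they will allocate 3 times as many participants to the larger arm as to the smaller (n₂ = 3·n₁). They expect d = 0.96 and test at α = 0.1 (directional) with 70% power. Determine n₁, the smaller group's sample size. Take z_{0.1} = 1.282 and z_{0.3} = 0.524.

n₁ = 5

With allocation ratio k = n₂/n₁ = 3, Var(x̄₁−x̄₂) = σ²(1/n₁ + 1/(k·n₁)) = σ²·(k+1)/(k·n₁).
So n₁ = (1 + 1/k)·((z_{α} + z_β)/d)² = 1.333 × (1.806/0.96)².
n₁ = 1.333 × 3.54 = 4.7.
Round up: n₁ = 5, giving n₂ = 3 × 5 = 15.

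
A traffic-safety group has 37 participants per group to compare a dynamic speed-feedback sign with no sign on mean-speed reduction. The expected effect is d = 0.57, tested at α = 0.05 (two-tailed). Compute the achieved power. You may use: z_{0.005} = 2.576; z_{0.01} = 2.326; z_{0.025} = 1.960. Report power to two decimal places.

power ≈ 0.69

For two equal groups, power = Φ(d·√(n/2) − z_{α/2}).
d·√(n/2) = 0.57 × √(37/2) = 0.57 × 4.301 = 2.452.
z_β = 2.452 − 1.960 = 0.492.
Power = Φ(0.492) = 0.689.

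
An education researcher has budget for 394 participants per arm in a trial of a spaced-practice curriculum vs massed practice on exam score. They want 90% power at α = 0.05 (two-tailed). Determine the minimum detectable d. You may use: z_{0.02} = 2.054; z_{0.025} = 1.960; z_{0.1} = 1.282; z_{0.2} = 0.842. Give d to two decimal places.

d_min ≈ 0.23

For two independent groups of n = 394 each: d_min = (z_{α/2} + z_β)·√(2/n).
z-sum = 1.960 + 1.282 = 3.242.
d_min = 3.242 × √(2/394) = 3.242 × 0.0712 = 0.231.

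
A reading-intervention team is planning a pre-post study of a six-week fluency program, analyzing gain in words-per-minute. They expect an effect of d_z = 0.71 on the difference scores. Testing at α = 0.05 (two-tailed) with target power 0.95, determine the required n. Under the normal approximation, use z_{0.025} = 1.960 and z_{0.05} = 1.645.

n = 26 pairs

For a paired (one-sample on differences) test: n = ((z_{α/2} + z_β) / d)².
z_{α/2} + z_β = 1.960 + 1.645 = 3.605.
n = (3.605 / 0.71)² = 5.077² = 25.78.
Round up.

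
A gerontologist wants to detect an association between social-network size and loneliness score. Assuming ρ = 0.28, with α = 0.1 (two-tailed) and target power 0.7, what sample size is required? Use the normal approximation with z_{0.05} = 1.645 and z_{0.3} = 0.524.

Fisher's z: C = ½·ln((1+r)/(1−r)) = ½·ln(1.7778) = 0.2877.
n = ((z_{α/2} + z_β)/C)² + 3.
(1.645 + 0.524) / 0.2877 = 2.169 / 0.2877 = 7.539.
n = 7.539² + 3 = 56.84 + 3 = 59.8.
Round up.

n = 60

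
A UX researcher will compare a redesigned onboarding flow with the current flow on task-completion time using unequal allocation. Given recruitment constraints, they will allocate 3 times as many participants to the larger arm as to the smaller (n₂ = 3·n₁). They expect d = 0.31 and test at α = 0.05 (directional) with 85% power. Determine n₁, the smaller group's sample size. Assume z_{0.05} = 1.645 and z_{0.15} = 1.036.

n₁ = 100

With allocation ratio k = n₂/n₁ = 3, Var(x̄₁−x̄₂) = σ²(1/n₁ + 1/(k·n₁)) = σ²·(k+1)/(k·n₁).
So n₁ = (1 + 1/k)·((z_{α} + z_β)/d)² = 1.333 × (2.681/0.31)².
n₁ = 1.333 × 74.79 = 99.7.
Round up: n₁ = 100, giving n₂ = 3 × 100 = 300.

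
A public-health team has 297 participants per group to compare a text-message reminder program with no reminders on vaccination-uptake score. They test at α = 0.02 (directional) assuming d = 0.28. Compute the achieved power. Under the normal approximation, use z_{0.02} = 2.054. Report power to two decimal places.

power ≈ 0.91

For two equal groups, power = Φ(d·√(n/2) − z_{α}).
d·√(n/2) = 0.28 × √(297/2) = 0.28 × 12.186 = 3.412.
z_β = 3.412 − 2.054 = 1.358.
Power = Φ(1.358) = 0.913.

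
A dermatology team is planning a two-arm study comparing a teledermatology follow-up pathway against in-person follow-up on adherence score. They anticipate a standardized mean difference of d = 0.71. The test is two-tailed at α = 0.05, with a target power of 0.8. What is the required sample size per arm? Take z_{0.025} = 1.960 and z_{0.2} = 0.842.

n = 32 per group

For two independent groups with equal n: n = 2·((z_{α/2} + z_β) / d)².
z_{α/2} + z_β = 1.960 + 0.842 = 2.802.
n = 2 × (2.802 / 0.71)² = 2 × 3.946² = 2 × 15.57 = 31.1.
Round up to the next whole participant.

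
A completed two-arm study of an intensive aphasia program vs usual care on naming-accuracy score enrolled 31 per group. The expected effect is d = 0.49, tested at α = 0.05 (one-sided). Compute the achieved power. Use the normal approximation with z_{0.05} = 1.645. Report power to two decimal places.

power ≈ 0.61

For two equal groups, power = Φ(d·√(n/2) − z_{α}).
d·√(n/2) = 0.49 × √(31/2) = 0.49 × 3.937 = 1.929.
z_β = 1.929 − 1.645 = 0.284.
Power = Φ(0.284) = 0.612.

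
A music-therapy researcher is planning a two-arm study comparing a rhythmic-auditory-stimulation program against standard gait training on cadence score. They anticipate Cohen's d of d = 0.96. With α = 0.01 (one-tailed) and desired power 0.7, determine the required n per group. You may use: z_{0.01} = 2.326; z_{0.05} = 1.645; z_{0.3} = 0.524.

For two independent groups with equal n: n = 2·((z_{α} + z_β) / d)².
z_{α} + z_β = 2.326 + 0.524 = 2.850.
n = 2 × (2.850 / 0.96)² = 2 × 2.969² = 2 × 8.81 = 17.6.
Round up to the next whole participant.

n = 18 per group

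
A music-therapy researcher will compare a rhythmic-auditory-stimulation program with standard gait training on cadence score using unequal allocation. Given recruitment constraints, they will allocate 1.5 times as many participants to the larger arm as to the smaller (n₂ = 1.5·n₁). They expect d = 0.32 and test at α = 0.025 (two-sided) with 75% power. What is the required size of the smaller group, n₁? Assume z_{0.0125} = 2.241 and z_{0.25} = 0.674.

n₁ = 139

With allocation ratio k = n₂/n₁ = 1.5, Var(x̄₁−x̄₂) = σ²(1/n₁ + 1/(k·n₁)) = σ²·(k+1)/(k·n₁).
So n₁ = (1 + 1/k)·((z_{α/2} + z_β)/d)² = 1.667 × (2.915/0.32)².
n₁ = 1.667 × 82.98 = 138.3.
Round up: n₁ = 139, giving n₂ = ⌈1.5 × 139⌉ = ⌈208.5⌉ = 209.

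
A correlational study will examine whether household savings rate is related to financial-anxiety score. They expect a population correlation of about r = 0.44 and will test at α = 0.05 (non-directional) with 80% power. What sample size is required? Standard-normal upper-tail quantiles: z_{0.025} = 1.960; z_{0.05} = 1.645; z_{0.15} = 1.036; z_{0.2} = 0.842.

Fisher's z: C = ½·ln((1+r)/(1−r)) = ½·ln(2.5714) = 0.4722.
n = ((z_{α/2} + z_β)/C)² + 3.
(1.960 + 0.842) / 0.4722 = 2.802 / 0.4722 = 5.934.
n = 5.934² + 3 = 35.21 + 3 = 38.2.
Round up.

n = 39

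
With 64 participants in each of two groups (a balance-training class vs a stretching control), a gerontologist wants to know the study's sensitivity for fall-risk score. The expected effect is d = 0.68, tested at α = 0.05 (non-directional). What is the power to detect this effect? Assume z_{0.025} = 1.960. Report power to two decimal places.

For two equal groups, power = Φ(d·√(n/2) − z_{α/2}).
d·√(n/2) = 0.68 × √(64/2) = 0.68 × 5.657 = 3.847.
z_β = 3.847 − 1.960 = 1.887.
Power = Φ(1.887) = 0.970.

power ≈ 0.97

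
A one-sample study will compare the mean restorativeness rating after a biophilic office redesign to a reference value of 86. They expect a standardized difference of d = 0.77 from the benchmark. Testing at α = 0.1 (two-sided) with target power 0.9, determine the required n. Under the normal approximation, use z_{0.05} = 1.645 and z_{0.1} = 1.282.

n = 15

For a one-sample test: n = ((z_{α/2} + z_β) / d)².
z_{α/2} + z_β = 1.645 + 1.282 = 2.927.
n = (2.927 / 0.77)² = 3.801² = 14.45.
Round up.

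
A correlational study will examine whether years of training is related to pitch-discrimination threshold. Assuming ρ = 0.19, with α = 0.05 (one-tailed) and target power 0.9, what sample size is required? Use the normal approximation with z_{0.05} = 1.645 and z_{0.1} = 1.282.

Fisher's z: C = ½·ln((1+r)/(1−r)) = ½·ln(1.4691) = 0.1923.
n = ((z_{α} + z_β)/C)² + 3.
(1.645 + 1.282) / 0.1923 = 2.927 / 0.1923 = 15.221.
n = 15.221² + 3 = 231.68 + 3 = 234.7.
Round up.

n = 235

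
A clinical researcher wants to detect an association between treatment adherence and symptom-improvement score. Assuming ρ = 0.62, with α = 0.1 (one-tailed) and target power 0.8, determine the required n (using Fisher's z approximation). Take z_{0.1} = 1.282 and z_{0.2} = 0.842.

Fisher's z: C = ½·ln((1+r)/(1−r)) = ½·ln(4.2632) = 0.7250.
n = ((z_{α} + z_β)/C)² + 3.
(1.282 + 0.842) / 0.7250 = 2.124 / 0.7250 = 2.930.
n = 2.930² + 3 = 8.58 + 3 = 11.6.
Round up.

n = 12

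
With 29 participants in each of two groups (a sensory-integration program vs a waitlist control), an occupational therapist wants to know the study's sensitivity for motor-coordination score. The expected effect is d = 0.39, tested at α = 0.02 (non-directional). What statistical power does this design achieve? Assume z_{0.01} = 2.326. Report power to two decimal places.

power ≈ 0.20

For two equal groups, power = Φ(d·√(n/2) − z_{α/2}).
d·√(n/2) = 0.39 × √(29/2) = 0.39 × 3.808 = 1.485.
z_β = 1.485 − 2.326 = -0.841.
Power = Φ(-0.841) = 0.200.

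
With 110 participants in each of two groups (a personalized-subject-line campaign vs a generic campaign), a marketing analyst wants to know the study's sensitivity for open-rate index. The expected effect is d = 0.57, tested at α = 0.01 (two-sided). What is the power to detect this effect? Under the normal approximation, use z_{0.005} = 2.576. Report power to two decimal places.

power ≈ 0.95

For two equal groups, power = Φ(d·√(n/2) − z_{α/2}).
d·√(n/2) = 0.57 × √(110/2) = 0.57 × 7.416 = 4.227.
z_β = 4.227 − 2.576 = 1.651.
Power = Φ(1.651) = 0.951.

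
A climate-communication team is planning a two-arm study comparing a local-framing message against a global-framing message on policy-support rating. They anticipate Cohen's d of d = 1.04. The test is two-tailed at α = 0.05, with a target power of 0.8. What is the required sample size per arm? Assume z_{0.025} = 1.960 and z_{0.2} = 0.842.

n = 15 per group

For two independent groups with equal n: n = 2·((z_{α/2} + z_β) / d)².
z_{α/2} + z_β = 1.960 + 0.842 = 2.802.
n = 2 × (2.802 / 1.04)² = 2 × 2.694² = 2 × 7.26 = 14.5.
Round up to the next whole participant.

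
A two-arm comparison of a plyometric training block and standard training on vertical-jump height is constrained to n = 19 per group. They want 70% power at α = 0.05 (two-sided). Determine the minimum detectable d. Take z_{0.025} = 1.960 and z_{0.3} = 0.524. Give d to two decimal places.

d_min ≈ 0.81

For two independent groups of n = 19 each: d_min = (z_{α/2} + z_β)·√(2/n).
z-sum = 1.960 + 0.524 = 2.484.
d_min = 2.484 × √(2/19) = 2.484 × 0.3244 = 0.806.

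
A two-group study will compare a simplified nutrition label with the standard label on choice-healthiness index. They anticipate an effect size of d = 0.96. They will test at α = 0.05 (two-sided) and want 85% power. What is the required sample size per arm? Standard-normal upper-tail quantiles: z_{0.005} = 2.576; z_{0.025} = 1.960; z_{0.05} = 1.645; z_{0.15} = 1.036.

For two independent groups with equal n: n = 2·((z_{α/2} + z_β) / d)².
z_{α/2} + z_β = 1.960 + 1.036 = 2.996.
n = 2 × (2.996 / 0.96)² = 2 × 3.121² = 2 × 9.74 = 19.5.
Round up to the next whole participant.

n = 20 per group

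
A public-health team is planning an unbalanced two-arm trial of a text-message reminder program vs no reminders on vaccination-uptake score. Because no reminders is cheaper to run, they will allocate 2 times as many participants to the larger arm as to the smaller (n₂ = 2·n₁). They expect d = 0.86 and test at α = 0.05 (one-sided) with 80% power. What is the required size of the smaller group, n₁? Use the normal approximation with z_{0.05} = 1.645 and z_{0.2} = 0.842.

With allocation ratio k = n₂/n₁ = 2, Var(x̄₁−x̄₂) = σ²(1/n₁ + 1/(k·n₁)) = σ²·(k+1)/(k·n₁).
So n₁ = (1 + 1/k)·((z_{α} + z_β)/d)² = 1.500 × (2.487/0.86)².
n₁ = 1.500 × 8.36 = 12.5.
Round up: n₁ = 13, giving n₂ = 2 × 13 = 26.

n₁ = 13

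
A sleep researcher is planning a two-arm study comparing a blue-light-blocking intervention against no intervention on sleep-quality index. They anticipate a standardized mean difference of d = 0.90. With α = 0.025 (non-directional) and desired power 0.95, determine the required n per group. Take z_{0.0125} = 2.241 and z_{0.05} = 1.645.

n = 38 per group

For two independent groups with equal n: n = 2·((z_{α/2} + z_β) / d)².
z_{α/2} + z_β = 2.241 + 1.645 = 3.886.
n = 2 × (3.886 / 0.90)² = 2 × 4.318² = 2 × 18.64 = 37.3.
Round up to the next whole participant.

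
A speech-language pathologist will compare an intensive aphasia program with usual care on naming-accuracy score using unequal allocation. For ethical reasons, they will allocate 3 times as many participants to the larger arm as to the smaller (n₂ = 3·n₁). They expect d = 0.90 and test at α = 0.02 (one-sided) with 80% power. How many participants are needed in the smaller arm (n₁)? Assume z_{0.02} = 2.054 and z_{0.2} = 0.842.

With allocation ratio k = n₂/n₁ = 3, Var(x̄₁−x̄₂) = σ²(1/n₁ + 1/(k·n₁)) = σ²·(k+1)/(k·n₁).
So n₁ = (1 + 1/k)·((z_{α} + z_β)/d)² = 1.333 × (2.896/0.90)².
n₁ = 1.333 × 10.35 = 13.8.
Round up: n₁ = 14, giving n₂ = 3 × 14 = 42.

n₁ = 14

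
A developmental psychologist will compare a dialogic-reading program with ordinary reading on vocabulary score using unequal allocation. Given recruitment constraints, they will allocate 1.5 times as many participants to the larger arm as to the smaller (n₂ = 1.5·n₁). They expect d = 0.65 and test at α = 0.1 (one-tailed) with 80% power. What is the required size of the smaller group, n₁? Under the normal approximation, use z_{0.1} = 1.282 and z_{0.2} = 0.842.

With allocation ratio k = n₂/n₁ = 1.5, Var(x̄₁−x̄₂) = σ²(1/n₁ + 1/(k·n₁)) = σ²·(k+1)/(k·n₁).
So n₁ = (1 + 1/k)·((z_{α} + z_β)/d)² = 1.667 × (2.124/0.65)².
n₁ = 1.667 × 10.68 = 17.8.
Round up: n₁ = 18, giving n₂ = 1.5 × 18 = 27.

n₁ = 18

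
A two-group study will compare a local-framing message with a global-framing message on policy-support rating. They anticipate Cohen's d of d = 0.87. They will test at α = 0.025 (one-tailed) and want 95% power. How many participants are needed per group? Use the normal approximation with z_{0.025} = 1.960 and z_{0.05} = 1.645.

n = 35 per group

For two independent groups with equal n: n = 2·((z_{α} + z_β) / d)².
z_{α} + z_β = 1.960 + 1.645 = 3.605.
n = 2 × (3.605 / 0.87)² = 2 × 4.144² = 2 × 17.17 = 34.3.
Round up to the next whole participant.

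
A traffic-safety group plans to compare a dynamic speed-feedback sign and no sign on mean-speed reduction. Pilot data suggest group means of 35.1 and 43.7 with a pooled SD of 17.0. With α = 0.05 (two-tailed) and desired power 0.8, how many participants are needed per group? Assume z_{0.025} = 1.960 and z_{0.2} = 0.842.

n = 62 per group

Cohen's d = |M₁ − M₂| / SD_pooled = |35.1 − 43.7| / 17.0 = 8.6 / 17.0 = 0.506.
For two independent groups with equal n: n = 2·((z_{α/2} + z_β) / d)².
z_{α/2} + z_β = 1.960 + 0.842 = 2.802.
n = 2 × (2.802 / 0.506)² = 2 × 5.538² = 2 × 30.66 = 61.3.
Round up to the next whole participant.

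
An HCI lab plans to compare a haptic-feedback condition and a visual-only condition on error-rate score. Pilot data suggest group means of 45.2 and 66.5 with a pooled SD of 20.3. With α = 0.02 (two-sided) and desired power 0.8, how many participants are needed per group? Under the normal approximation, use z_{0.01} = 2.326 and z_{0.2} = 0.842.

n = 19 per group

Cohen's d = |M₁ − M₂| / SD_pooled = |45.2 − 66.5| / 20.3 = 21.3 / 20.3 = 1.049.
For two independent groups with equal n: n = 2·((z_{α/2} + z_β) / d)².
z_{α/2} + z_β = 2.326 + 0.842 = 3.168.
n = 2 × (3.168 / 1.049)² = 2 × 3.020² = 2 × 9.12 = 18.2.
Round up to the next whole participant.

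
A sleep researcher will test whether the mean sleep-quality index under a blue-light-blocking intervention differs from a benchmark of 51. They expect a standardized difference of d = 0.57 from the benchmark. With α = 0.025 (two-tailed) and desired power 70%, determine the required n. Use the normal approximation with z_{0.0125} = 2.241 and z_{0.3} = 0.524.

n = 24

For a one-sample test: n = ((z_{α/2} + z_β) / d)².
z_{α/2} + z_β = 2.241 + 0.524 = 2.765.
n = (2.765 / 0.57)² = 4.851² = 23.53.
Round up.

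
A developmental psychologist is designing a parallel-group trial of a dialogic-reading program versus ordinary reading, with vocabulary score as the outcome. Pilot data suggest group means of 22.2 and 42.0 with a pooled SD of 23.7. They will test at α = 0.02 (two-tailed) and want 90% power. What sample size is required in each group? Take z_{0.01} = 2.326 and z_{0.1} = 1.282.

Cohen's d = |M₁ − M₂| / SD_pooled = |22.2 − 42.0| / 23.7 = 19.8 / 23.7 = 0.835.
For two independent groups with equal n: n = 2·((z_{α/2} + z_β) / d)².
z_{α/2} + z_β = 2.326 + 1.282 = 3.608.
n = 2 × (3.608 / 0.835)² = 2 × 4.321² = 2 × 18.67 = 37.3.
Round up to the next whole participant.

n = 38 per group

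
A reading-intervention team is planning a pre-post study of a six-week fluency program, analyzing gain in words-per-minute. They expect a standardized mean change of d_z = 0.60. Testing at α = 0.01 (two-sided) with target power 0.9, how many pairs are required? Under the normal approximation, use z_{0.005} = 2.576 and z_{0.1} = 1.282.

n = 42 pairs

For a paired (one-sample on differences) test: n = ((z_{α/2} + z_β) / d)².
z_{α/2} + z_β = 2.576 + 1.282 = 3.858.
n = (3.858 / 0.60)² = 6.430² = 41.34.
Round up.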